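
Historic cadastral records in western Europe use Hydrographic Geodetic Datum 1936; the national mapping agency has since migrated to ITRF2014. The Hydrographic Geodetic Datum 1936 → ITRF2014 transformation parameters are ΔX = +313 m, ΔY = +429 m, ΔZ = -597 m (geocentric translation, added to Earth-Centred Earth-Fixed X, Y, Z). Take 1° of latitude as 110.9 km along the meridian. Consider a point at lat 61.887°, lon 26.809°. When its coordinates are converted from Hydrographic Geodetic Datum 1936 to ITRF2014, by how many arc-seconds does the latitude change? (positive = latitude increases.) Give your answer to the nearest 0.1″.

Δφ = -22.7″

sin φ = 0.882020, cos φ = 0.471212, sin λ = 0.451018, cos λ = 0.892515.
North component: ΔN = −sin φ cos λ·ΔX − sin φ sin λ·ΔY + cos φ·ΔZ = −(0.882020)(0.892515)(313) − (0.882020)(0.451018)(429) + (0.471212)(-597) = -698.37 m.
1° of latitude spans 110900 m, so Δφ = -698.37 / 110900 × 3600 = -22.670″.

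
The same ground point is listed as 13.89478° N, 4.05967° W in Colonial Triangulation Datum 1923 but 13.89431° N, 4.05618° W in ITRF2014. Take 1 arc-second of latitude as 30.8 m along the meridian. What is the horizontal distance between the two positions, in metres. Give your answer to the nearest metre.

379 m

Δφ = 13.89431° − 13.89478° = -0.00047°; Δλ = -4.05618° − -4.05967° = +0.00349°.
1° of latitude = 3600 × 30.80 = 110880 m.
ΔN = Δφ × 110880 = -52.1 m; ΔE = Δλ × 110880 × cos(13.89478°) = +0.00349 × 110880 × 0.970738 = 375.6 m.
Distance = √(ΔE² + ΔN²) = √(375.6² + (-52.1)²) = 379.2 m.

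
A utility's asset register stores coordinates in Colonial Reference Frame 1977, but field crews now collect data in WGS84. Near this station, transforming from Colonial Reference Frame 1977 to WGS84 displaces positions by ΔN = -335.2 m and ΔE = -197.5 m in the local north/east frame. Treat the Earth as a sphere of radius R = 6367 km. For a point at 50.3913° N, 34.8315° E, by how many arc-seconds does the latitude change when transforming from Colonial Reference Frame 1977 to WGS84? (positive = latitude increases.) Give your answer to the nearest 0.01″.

Δφ = -10.86″

On a sphere of radius R, 1 rad of latitude = R, so Δφ = ΔN / R = -335.2 / 6367000 = -5.2646e-05 rad = -10.859″.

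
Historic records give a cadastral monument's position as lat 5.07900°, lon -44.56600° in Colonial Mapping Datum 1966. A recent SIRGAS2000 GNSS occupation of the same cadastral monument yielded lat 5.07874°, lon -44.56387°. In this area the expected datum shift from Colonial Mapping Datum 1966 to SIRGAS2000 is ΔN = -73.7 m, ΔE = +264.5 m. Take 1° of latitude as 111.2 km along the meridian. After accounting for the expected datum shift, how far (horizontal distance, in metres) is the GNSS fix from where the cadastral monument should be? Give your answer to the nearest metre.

Observed coordinate differences: Δφ = -0.00026°, Δλ = +0.00213°.
Converting to metres (1° lat = 111200 m, cos φ = 0.996074): observed ΔN = -28.9 m, observed ΔE = 235.9 m.
Subtracting the expected shift leaves a residual of -28.9 − (-73.7) = 44.8 m north and 235.9 − (264.5) = -28.6 m east.
Residual distance = √(44.8² + (-28.6)²) = 53.1 m.

53 m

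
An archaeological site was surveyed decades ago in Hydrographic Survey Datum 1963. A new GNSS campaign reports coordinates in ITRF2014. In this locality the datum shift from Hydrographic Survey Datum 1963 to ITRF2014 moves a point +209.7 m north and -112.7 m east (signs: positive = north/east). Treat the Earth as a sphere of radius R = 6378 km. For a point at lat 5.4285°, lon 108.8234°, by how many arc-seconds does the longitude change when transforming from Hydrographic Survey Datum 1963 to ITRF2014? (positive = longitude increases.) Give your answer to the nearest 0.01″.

At latitude 5.4285°, cos φ = 0.995515.
One radian of longitude at latitude φ spans R cos φ, so Δλ = ΔE / (R cos φ) = -112.7 / (6378000 × 0.995515) = -1.7750e-05 rad = -3.661″.

Δλ = -3.66″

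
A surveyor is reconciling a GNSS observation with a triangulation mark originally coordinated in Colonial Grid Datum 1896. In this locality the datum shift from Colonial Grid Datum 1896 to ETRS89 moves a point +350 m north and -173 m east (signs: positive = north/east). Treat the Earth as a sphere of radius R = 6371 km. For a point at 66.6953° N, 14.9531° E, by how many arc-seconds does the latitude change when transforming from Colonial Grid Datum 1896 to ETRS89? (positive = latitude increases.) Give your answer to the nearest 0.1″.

Δφ = 11.3″

On a sphere of radius R, 1 rad of latitude = R, so Δφ = ΔN / R = 350.0 / 6371000 = 5.4936e-05 rad = 11.331″.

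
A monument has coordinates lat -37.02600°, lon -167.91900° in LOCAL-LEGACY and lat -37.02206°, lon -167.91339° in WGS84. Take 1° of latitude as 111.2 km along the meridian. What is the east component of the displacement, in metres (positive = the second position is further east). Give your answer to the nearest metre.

Δφ = -37.02206° − -37.02600° = +0.00394°; Δλ = -167.91339° − -167.91900° = +0.00561°.
ΔN = Δφ × 111200 = 438.1 m; ΔE = Δλ × 111200 × cos(-37.02600°) = +0.00561 × 111200 × 0.798362 = 498.0 m.

ΔE = 498 m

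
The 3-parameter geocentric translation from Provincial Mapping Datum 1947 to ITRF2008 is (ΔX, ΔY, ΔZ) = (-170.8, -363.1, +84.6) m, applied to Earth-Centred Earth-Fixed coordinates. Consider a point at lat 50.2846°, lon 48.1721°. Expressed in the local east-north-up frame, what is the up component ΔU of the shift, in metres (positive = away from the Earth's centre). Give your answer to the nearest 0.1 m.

The local up (radial) axis is (cos φ cos λ, cos φ sin λ, sin φ), giving ΔU = -72.783 − 172.884 + 65.077 = -180.59 m.

ΔU = -180.6 m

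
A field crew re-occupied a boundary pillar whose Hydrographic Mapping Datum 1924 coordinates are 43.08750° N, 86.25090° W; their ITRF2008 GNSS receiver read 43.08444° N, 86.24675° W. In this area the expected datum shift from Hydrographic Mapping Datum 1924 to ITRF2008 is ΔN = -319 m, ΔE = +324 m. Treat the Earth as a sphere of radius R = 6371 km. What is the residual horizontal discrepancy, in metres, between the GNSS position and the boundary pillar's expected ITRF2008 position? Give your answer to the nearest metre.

Observed coordinate differences: Δφ = -0.00306°, Δλ = +0.00415°.
Converting to metres (1° lat = 111195 m, cos φ = 0.730311): observed ΔN = -340.3 m, observed ΔE = 337.0 m.
Subtracting the expected shift leaves a residual of -340.3 − (-319) = -21.3 m north and 337.0 − (324) = 13.0 m east.
Residual distance = √((-21.3)² + 13.0²) = 24.9 m.

25 m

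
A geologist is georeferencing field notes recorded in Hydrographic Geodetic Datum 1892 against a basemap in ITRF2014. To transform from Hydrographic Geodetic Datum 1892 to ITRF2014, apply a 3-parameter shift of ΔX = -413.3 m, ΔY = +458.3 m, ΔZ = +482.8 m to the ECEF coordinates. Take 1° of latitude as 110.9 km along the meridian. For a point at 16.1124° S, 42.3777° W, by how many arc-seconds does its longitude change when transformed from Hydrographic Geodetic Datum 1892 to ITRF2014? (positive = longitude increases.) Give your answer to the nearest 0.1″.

sin φ = -0.277523, cos φ = 0.960719, sin λ = -0.674015, cos λ = 0.738718.
East component: ΔE = −sin λ·ΔX + cos λ·ΔY = −(-0.674015)(-413.3) + (0.738718)(458.3) = 59.98 m.
1° of latitude spans 110900 m; at latitude φ, 1° of longitude spans that × cos φ = 106543.7 m, so Δλ = 59.98 / 106543.7 × 3600 = 2.027″.

Δλ = 2.0″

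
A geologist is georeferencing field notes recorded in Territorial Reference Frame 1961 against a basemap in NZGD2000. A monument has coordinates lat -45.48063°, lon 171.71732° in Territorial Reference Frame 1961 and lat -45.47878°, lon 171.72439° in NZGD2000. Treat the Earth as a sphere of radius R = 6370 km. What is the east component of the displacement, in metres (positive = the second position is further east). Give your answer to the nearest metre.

Δφ = -45.47878° − -45.48063° = +0.00185°; Δλ = 171.72439° − 171.71732° = +0.00707°.
1° along a meridian = πR/180 = 111177 m.
ΔN = Δφ × 111177 = 205.7 m; ΔE = Δλ × 111177 × cos(-45.48063°) = +0.00707 × 111177 × 0.701150 = 551.1 m.

ΔE = 551 m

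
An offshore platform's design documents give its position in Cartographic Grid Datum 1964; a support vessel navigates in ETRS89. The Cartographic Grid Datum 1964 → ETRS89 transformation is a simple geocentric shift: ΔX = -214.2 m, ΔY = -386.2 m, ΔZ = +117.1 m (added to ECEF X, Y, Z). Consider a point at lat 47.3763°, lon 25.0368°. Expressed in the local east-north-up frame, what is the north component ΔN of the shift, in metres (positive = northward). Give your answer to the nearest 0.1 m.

ΔN = 342.4 m

The local north axis is (−sin φ cos λ, −sin φ sin λ, cos φ), giving ΔN = 142.802 + 120.262 + 79.298 = 342.36 m.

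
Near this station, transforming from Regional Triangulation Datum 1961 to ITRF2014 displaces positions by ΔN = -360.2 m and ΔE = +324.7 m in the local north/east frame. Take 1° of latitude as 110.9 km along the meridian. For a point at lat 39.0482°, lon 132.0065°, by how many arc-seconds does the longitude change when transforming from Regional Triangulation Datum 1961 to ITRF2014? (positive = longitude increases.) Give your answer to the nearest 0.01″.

Δλ = 13.57″

At latitude 39.0482°, cos φ = 0.776616.
1° of longitude at this latitude = 110.9 × cos φ = 86.13 km, so Δλ = 324.7 / 86126.7 = 0.0037700° = 13.572″.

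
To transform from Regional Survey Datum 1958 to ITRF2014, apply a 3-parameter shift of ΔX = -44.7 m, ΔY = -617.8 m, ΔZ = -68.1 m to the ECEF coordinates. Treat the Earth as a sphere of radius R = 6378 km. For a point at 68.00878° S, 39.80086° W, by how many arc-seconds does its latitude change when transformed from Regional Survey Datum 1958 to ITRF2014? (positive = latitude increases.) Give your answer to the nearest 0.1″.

sin φ = -0.927241, cos φ = 0.374465, sin λ = -0.640121, cos λ = 0.768274.
North component: ΔN = −sin φ cos λ·ΔX − sin φ sin λ·ΔY + cos φ·ΔZ = −(-0.927241)(0.768274)(-44.7) − (-0.927241)(-0.640121)(-617.8) + (0.374465)(-68.1) = 309.35 m.
1° of latitude spans πR/180 = 111317 m, so Δφ = 309.35 / 111317 × 3600 = 10.004″.

Δφ = 10.0″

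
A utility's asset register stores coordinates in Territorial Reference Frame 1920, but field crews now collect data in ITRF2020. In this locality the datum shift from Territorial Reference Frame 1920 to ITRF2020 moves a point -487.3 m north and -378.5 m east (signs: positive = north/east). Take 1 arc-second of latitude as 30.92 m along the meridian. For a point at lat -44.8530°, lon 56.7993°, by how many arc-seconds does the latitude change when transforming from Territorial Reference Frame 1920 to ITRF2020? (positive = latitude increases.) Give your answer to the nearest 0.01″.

Δφ = -15.76″

1″ of latitude = 30.92 m, so Δφ = -487.3 / 30.92 = -15.760″.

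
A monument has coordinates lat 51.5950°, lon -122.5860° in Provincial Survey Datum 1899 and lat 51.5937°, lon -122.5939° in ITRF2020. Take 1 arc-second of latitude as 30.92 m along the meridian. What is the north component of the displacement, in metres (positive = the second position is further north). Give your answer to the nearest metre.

ΔN = -145 m

Δφ = 51.5937° − 51.5950° = -0.0013°; Δλ = -122.5939° − -122.5860° = -0.0079°.
1° of latitude = 3600 × 30.92 = 111312 m.
ΔN = Δφ × 111312 = -144.7 m; ΔE = Δλ × 111312 × cos(51.5950°) = -0.0079 × 111312 × 0.621216 = -546.3 m.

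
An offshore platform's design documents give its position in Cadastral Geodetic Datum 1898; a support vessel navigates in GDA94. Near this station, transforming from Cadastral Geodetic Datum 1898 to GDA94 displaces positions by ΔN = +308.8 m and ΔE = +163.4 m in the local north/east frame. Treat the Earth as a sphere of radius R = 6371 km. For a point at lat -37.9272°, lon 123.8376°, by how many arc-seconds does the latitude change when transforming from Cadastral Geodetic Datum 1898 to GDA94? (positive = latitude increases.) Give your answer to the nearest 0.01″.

Δφ = 10.00″

On a sphere of radius R, 1 rad of latitude = R, so Δφ = ΔN / R = 308.8 / 6371000 = 4.8470e-05 rad = 9.998″.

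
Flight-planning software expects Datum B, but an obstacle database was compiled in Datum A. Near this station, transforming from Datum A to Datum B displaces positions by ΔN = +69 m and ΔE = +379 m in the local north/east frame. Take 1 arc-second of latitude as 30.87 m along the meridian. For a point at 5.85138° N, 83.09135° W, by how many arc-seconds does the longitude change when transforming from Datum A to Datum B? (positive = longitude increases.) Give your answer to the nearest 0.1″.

Δλ = 12.3″

At latitude 5.85138°, cos φ = 0.994790.
1″ of longitude at this latitude = 30.87 × cos φ = 30.7092 m, so Δλ = 379.0 / 30.7092 = 12.342″.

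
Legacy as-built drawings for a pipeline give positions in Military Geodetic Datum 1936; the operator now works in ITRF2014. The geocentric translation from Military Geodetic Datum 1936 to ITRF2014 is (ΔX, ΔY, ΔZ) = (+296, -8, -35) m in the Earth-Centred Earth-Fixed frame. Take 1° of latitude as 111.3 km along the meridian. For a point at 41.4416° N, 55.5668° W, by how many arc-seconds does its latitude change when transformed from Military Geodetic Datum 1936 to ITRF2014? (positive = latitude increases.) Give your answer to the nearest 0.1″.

Δφ = -4.6″

sin φ = 0.661856, cos φ = 0.749631, sin λ = -0.824786, cos λ = 0.565445.
North component: ΔN = −sin φ cos λ·ΔX − sin φ sin λ·ΔY + cos φ·ΔZ = −(0.661856)(0.565445)(296) − (0.661856)(-0.824786)(-8) + (0.749631)(-35) = -141.38 m.
1° of latitude spans 111300 m, so Δφ = -141.38 / 111300 × 3600 = -4.573″.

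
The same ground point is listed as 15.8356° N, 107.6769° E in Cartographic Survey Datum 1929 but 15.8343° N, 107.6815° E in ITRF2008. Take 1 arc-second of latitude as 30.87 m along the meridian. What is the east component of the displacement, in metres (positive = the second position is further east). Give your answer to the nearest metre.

Δφ = 15.8343° − 15.8356° = -0.0013°; Δλ = 107.6815° − 107.6769° = +0.0046°.
1° of latitude = 3600 × 30.87 = 111132 m.
ΔN = Δφ × 111132 = -144.5 m; ΔE = Δλ × 111132 × cos(15.8356°) = +0.0046 × 111132 × 0.962049 = 491.8 m.

ΔE = 492 m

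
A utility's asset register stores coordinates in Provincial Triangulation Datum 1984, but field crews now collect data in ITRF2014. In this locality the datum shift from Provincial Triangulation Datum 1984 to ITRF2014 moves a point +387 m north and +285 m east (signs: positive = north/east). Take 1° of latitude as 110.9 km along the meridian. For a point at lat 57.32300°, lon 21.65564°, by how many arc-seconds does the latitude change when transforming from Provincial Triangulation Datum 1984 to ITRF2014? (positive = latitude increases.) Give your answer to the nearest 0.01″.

Δφ = 12.56″

1° of latitude = 110.9 km, so Δφ = 387.0 / 110900 = 0.0034896° = 12.563″.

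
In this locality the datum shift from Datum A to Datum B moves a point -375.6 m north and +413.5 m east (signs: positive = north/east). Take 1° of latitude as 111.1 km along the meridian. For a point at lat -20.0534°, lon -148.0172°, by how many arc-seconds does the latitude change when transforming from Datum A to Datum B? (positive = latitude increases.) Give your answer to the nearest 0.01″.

Δφ = -12.17″

1° of latitude = 111.1 km, so Δφ = -375.6 / 111100 = -0.0033807° = -12.171″.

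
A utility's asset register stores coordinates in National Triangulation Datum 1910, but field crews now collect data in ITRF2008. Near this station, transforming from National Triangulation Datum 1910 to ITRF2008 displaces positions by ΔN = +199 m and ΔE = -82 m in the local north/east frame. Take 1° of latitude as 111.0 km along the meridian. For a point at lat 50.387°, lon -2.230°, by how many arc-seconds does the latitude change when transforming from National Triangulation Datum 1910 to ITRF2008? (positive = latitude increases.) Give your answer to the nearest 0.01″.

1° of latitude = 111.0 km, so Δφ = 199.0 / 111000 = 0.0017928° = 6.454″.

Δφ = 6.45″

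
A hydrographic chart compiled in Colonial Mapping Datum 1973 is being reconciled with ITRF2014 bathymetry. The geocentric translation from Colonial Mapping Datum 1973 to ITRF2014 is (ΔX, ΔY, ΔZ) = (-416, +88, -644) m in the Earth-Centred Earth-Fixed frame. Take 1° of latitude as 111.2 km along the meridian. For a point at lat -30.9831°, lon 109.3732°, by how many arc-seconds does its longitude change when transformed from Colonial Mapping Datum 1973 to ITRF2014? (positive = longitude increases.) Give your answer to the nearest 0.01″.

sin φ = -0.514785, cos φ = 0.857319, sin λ = 0.943378, cos λ = -0.331720.
East component: ΔE = −sin λ·ΔX + cos λ·ΔY = −(0.943378)(-416) + (-0.331720)(88) = 363.25 m.
1° of latitude spans 111200 m; at latitude φ, 1° of longitude spans that × cos φ = 95333.9 m, so Δλ = 363.25 / 95333.9 × 3600 = 13.717″.

Δλ = 13.72″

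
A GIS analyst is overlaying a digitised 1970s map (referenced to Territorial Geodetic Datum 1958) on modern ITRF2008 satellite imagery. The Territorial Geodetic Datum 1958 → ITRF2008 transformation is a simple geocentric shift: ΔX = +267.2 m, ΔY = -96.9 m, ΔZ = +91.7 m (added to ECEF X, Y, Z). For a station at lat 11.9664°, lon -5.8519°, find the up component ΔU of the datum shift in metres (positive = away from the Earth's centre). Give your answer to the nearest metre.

ΔU = 289 m

At φ = 11.9664°, λ = -5.8519°: sin φ = 0.207338, cos φ = 0.978269, sin λ = -0.101957, cos λ = 0.994789.
ΔU = cos φ cos λ·ΔX + cos φ sin λ·ΔY + sin φ·ΔZ = (0.978269)(0.994789)(267.2) + (0.978269)(-0.101957)(-96.9) + (0.207338)(91.7) = 288.71 m.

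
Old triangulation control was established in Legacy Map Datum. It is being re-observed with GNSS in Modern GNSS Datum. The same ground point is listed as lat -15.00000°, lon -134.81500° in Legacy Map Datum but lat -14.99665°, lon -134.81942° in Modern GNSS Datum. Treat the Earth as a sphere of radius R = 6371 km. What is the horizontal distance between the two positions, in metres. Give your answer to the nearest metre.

Δφ = -14.99665° − -15.00000° = +0.00335°; Δλ = -134.81942° − -134.81500° = -0.00442°.
1° along a meridian = πR/180 = 111195 m.
ΔN = Δφ × 111195 = 372.5 m; ΔE = Δλ × 111195 × cos(-15.00000°) = -0.00442 × 111195 × 0.965926 = -474.7 m.
Distance = √(ΔE² + ΔN²) = √((-474.7)² + 372.5²) = 603.4 m.

603 m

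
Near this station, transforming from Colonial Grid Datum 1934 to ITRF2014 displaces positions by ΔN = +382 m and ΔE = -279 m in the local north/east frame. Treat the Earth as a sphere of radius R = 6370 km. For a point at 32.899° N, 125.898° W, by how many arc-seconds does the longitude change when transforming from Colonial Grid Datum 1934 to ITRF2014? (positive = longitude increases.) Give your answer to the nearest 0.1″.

At latitude 32.899°, cos φ = 0.839629.
One radian of longitude at latitude φ spans R cos φ, so Δλ = ΔE / (R cos φ) = -279.0 / (6370000 × 0.839629) = -5.2165e-05 rad = -10.760″.

Δλ = -10.8″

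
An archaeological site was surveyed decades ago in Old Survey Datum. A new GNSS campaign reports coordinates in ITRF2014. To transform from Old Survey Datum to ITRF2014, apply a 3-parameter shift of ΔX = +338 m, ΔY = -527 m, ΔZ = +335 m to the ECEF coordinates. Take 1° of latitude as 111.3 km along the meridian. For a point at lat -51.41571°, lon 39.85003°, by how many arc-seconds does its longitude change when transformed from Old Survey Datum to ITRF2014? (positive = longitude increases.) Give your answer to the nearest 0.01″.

Δλ = -32.22″

sin φ = -0.781692, cos φ = 0.623665, sin λ = 0.640780, cos λ = 0.767724.
East component: ΔE = −sin λ·ΔX + cos λ·ΔY = −(0.640780)(338) + (0.767724)(-527) = -621.17 m.
1° of latitude spans 111300 m; at latitude φ, 1° of longitude spans that × cos φ = 69413.9 m, so Δλ = -621.17 / 69413.9 × 3600 = -32.216″.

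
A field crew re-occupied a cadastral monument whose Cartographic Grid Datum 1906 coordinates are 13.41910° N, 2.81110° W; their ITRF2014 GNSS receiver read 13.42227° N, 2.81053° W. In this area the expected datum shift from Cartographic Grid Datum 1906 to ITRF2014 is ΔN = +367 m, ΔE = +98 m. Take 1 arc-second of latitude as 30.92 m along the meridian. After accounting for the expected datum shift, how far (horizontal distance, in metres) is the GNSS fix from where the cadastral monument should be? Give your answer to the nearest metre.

39 m

Observed coordinate differences: Δφ = +0.00317°, Δλ = +0.00057°.
Converting to metres (1° lat = 111312 m, cos φ = 0.972699): observed ΔN = 352.9 m, observed ΔE = 61.7 m.
Subtracting the expected shift leaves a residual of 352.9 − (367) = -14.1 m north and 61.7 − (98) = -36.3 m east.
Residual distance = √((-14.1)² + (-36.3)²) = 38.9 m.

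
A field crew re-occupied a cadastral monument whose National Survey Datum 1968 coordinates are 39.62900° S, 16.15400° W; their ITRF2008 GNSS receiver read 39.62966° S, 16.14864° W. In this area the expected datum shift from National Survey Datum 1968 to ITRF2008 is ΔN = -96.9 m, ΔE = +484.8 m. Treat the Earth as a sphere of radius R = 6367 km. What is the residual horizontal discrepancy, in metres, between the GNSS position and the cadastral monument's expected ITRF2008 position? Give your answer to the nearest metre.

35 m

Observed coordinate differences: Δφ = -0.00066°, Δλ = +0.00536°.
Converting to metres (1° lat = 111125 m, cos φ = 0.770191): observed ΔN = -73.3 m, observed ΔE = 458.7 m.
Subtracting the expected shift leaves a residual of -73.3 − (-96.9) = 23.6 m north and 458.7 − (484.8) = -26.1 m east.
Residual distance = √(23.6² + (-26.1)²) = 35.1 m.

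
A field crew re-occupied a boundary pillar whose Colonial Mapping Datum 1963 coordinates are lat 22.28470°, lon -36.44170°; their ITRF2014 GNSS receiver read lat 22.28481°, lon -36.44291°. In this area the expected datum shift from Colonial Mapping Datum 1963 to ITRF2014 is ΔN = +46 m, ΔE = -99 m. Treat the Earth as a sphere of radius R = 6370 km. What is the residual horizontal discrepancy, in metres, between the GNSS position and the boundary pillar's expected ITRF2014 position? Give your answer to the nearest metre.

42 m

Observed coordinate differences: Δφ = +0.00011°, Δλ = -0.00121°.
Converting to metres (1° lat = 111177 m, cos φ = 0.925311): observed ΔN = 12.2 m, observed ΔE = -124.5 m.
Subtracting the expected shift leaves a residual of 12.2 − (46) = -33.8 m north and -124.5 − (-99) = -25.5 m east.
Residual distance = √((-33.8)² + (-25.5)²) = 42.3 m.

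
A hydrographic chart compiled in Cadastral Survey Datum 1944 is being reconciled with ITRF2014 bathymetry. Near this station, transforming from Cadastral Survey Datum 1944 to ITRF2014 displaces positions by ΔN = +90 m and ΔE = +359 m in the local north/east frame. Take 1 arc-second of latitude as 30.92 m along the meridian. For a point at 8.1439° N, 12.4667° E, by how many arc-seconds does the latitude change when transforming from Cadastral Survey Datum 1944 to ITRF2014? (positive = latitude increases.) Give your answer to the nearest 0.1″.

1″ of latitude = 30.92 m, so Δφ = 90.0 / 30.92 = 2.911″.

Δφ = 2.9″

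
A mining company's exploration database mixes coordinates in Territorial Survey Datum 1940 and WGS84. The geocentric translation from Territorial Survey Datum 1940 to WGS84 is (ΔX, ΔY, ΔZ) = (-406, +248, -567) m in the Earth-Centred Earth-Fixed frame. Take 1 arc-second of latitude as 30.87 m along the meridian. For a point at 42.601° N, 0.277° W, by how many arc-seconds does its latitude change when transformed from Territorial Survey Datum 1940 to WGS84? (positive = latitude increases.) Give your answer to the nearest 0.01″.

Δφ = -4.59″

sin φ = 0.676889, cos φ = 0.736085, sin λ = -0.004835, cos λ = 0.999988.
North component: ΔN = −sin φ cos λ·ΔX − sin φ sin λ·ΔY + cos φ·ΔZ = −(0.676889)(0.999988)(-406) − (0.676889)(-0.004835)(248) + (0.736085)(-567) = -141.74 m.
1° of latitude spans 3600 × 30.87 = 111132 m, so Δφ = -141.74 / 111132 × 3600 = -4.591″.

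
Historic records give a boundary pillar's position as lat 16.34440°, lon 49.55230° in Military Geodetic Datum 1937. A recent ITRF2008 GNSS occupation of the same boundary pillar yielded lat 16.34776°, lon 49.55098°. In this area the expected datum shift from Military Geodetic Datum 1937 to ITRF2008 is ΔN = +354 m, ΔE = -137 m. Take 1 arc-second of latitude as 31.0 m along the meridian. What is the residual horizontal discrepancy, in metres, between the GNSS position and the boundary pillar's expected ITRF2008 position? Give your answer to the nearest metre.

Observed coordinate differences: Δφ = +0.00336°, Δλ = -0.00132°.
Converting to metres (1° lat = 111600 m, cos φ = 0.959588): observed ΔN = 375.0 m, observed ΔE = -141.4 m.
Subtracting the expected shift leaves a residual of 375.0 − (354) = 21.0 m north and -141.4 − (-137) = -4.4 m east.
Residual distance = √(21.0² + (-4.4)²) = 21.4 m.

21 m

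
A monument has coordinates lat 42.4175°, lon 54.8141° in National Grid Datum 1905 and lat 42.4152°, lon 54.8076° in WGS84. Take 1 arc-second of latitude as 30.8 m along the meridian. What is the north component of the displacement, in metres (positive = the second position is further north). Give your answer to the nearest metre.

Δφ = 42.4152° − 42.4175° = -0.0023°; Δλ = 54.8076° − 54.8141° = -0.0065°.
1° of latitude = 3600 × 30.80 = 110880 m.
ΔN = Δφ × 110880 = -255.0 m; ΔE = Δλ × 110880 × cos(42.4175°) = -0.0065 × 110880 × 0.738249 = -532.1 m.

ΔN = -255 m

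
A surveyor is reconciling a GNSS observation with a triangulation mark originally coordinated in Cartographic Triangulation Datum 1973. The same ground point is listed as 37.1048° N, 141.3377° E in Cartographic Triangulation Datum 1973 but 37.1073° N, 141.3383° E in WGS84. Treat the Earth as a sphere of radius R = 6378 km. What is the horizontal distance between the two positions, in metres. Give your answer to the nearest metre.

283 m

Δφ = 37.1073° − 37.1048° = +0.0025°; Δλ = 141.3383° − 141.3377° = +0.0006°.
1° along a meridian = πR/180 = 111317 m.
ΔN = Δφ × 111317 = 278.3 m; ΔE = Δλ × 111317 × cos(37.1048°) = +0.0006 × 111317 × 0.797533 = 53.3 m.
Distance = √(ΔE² + ΔN²) = √(53.3² + 278.3²) = 283.3 m.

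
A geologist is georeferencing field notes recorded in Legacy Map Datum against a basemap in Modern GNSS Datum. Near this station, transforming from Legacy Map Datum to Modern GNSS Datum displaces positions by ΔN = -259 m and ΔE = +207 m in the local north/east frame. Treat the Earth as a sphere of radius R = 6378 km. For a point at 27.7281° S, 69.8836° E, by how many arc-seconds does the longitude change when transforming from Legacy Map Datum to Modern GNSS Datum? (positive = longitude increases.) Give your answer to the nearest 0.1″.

At latitude -27.7281°, cos φ = 0.885166.
One radian of longitude at latitude φ spans R cos φ, so Δλ = ΔE / (R cos φ) = 207.0 / (6378000 × 0.885166) = 3.6666e-05 rad = 7.563″.

Δλ = 7.6″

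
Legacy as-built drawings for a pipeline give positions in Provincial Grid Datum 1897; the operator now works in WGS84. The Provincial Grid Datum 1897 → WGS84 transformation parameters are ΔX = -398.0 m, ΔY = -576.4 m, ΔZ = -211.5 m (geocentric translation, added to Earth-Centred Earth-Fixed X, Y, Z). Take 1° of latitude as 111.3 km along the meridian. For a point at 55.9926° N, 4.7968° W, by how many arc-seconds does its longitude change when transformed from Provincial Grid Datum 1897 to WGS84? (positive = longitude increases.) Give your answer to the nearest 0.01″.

Δλ = -35.14″

sin φ = 0.828965, cos φ = 0.559300, sin λ = -0.083622, cos λ = 0.996498.
East component: ΔE = −sin λ·ΔX + cos λ·ΔY = −(-0.083622)(-398.0) + (0.996498)(-576.4) = -607.66 m.
1° of latitude spans 111300 m; at latitude φ, 1° of longitude spans that × cos φ = 62250.1 m, so Δλ = -607.66 / 62250.1 × 3600 = -35.142″.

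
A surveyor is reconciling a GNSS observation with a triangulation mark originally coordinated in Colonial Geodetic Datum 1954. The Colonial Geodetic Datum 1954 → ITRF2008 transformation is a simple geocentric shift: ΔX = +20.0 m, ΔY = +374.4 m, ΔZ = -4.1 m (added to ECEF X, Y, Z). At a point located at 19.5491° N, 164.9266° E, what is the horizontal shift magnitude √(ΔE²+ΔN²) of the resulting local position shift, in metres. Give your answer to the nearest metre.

The local east axis at (φ, λ) is (−sin λ, cos λ, 0), so ΔE = −sin(164.9266°)·20.0 + cos(164.9266°)·374.4 = -366.72 m.
The local north axis is (−sin φ cos λ, −sin φ sin λ, cos φ), giving ΔN = 6.462 − 32.580 − 3.864 = -29.98 m.
Horizontal magnitude = √(ΔE² + ΔN²) = √((-366.72)² + (-29.98)²) = 367.94 m.

368 m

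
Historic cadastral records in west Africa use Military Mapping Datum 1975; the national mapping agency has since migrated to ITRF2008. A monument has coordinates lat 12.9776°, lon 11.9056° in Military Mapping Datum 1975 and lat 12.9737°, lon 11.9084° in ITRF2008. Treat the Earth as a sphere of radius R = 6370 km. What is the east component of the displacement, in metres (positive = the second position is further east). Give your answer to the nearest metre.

Δφ = 12.9737° − 12.9776° = -0.0039°; Δλ = 11.9084° − 11.9056° = +0.0028°.
1° along a meridian = πR/180 = 111177 m.
ΔN = Δφ × 111177 = -433.6 m; ΔE = Δλ × 111177 × cos(12.9776°) = +0.0028 × 111177 × 0.974458 = 303.3 m.

ΔE = 303 m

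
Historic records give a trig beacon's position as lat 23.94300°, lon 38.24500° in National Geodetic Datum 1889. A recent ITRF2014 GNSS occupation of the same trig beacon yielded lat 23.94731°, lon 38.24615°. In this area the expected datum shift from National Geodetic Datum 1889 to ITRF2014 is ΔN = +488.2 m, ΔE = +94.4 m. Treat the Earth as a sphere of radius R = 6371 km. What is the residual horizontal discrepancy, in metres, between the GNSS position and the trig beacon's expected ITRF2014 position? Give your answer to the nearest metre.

24 m

Observed coordinate differences: Δφ = +0.00431°, Δλ = +0.00115°.
Converting to metres (1° lat = 111195 m, cos φ = 0.913950): observed ΔN = 479.3 m, observed ΔE = 116.9 m.
Subtracting the expected shift leaves a residual of 479.3 − (488.2) = -8.9 m north and 116.9 − (94.4) = 22.5 m east.
Residual distance = √((-8.9)² + 22.5²) = 24.2 m.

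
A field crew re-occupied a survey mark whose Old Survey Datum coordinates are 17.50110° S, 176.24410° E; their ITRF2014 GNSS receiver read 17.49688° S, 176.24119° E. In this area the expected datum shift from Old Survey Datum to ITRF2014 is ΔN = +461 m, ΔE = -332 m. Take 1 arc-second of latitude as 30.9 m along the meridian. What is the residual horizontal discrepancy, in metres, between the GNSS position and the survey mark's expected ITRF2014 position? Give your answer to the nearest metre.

25 m

Observed coordinate differences: Δφ = +0.00422°, Δλ = -0.00291°.
Converting to metres (1° lat = 111240 m, cos φ = 0.953711): observed ΔN = 469.4 m, observed ΔE = -308.7 m.
Subtracting the expected shift leaves a residual of 469.4 − (461) = 8.4 m north and -308.7 − (-332) = 23.3 m east.
Residual distance = √(8.4² + 23.3²) = 24.8 m.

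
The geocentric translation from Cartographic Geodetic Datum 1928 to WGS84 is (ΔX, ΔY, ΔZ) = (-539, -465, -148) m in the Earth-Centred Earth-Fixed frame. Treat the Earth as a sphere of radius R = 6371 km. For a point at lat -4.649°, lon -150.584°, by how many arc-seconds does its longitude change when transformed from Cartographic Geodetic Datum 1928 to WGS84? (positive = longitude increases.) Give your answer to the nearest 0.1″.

sin φ = -0.081051, cos φ = 0.996710, sin λ = -0.491147, cos λ = -0.871077.
East component: ΔE = −sin λ·ΔX + cos λ·ΔY = −(-0.491147)(-539) + (-0.871077)(-465) = 140.32 m.
1° of latitude spans πR/180 = 111195 m; at latitude φ, 1° of longitude spans that × cos φ = 110829.1 m, so Δλ = 140.32 / 110829.1 × 3600 = 4.558″.

Δλ = 4.6″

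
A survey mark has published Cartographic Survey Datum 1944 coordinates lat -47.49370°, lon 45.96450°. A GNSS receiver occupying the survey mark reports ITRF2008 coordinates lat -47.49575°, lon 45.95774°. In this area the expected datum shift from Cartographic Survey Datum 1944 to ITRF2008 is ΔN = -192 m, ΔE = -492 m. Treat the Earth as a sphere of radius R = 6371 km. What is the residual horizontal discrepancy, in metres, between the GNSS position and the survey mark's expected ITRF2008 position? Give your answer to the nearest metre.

Observed coordinate differences: Δφ = -0.00205°, Δλ = -0.00676°.
Converting to metres (1° lat = 111195 m, cos φ = 0.675671): observed ΔN = -227.9 m, observed ΔE = -507.9 m.
Subtracting the expected shift leaves a residual of -227.9 − (-192) = -35.9 m north and -507.9 − (-492) = -15.9 m east.
Residual distance = √((-35.9)² + (-15.9)²) = 39.3 m.

39 m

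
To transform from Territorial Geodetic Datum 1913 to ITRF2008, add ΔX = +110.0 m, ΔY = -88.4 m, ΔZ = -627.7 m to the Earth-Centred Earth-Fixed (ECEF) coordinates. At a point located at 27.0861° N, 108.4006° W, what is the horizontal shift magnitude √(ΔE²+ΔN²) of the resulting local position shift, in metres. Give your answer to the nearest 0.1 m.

596.1 m

The local east axis at (φ, λ) is (−sin λ, cos λ, 0), so ΔE = −sin(-108.4006°)·110.0 + cos(-108.4006°)·(-88.4) = 132.28 m.
The local north axis is (−sin φ cos λ, −sin φ sin λ, cos φ), giving ΔN = 15.810 − 38.193 − 558.856 = -581.24 m.
Horizontal magnitude = √(ΔE² + ΔN²) = √(132.28² + (-581.24)²) = 596.10 m.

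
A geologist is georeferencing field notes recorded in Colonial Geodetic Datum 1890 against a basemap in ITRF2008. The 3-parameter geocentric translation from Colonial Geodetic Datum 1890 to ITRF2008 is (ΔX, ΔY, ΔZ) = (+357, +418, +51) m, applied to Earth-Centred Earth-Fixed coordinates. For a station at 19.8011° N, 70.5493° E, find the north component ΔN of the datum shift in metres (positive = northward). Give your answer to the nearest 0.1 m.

ΔN = -125.8 m

At φ = 19.8011°, λ = 70.5493°: sin φ = 0.338756, cos φ = 0.940874, sin λ = 0.942928, cos λ = 0.332996.
ΔN = −sin φ cos λ·ΔX − sin φ sin λ·ΔY + cos φ·ΔZ = −(0.338756)(0.332996)(357) − (0.338756)(0.942928)(418) + (0.940874)(51) = -125.81 m.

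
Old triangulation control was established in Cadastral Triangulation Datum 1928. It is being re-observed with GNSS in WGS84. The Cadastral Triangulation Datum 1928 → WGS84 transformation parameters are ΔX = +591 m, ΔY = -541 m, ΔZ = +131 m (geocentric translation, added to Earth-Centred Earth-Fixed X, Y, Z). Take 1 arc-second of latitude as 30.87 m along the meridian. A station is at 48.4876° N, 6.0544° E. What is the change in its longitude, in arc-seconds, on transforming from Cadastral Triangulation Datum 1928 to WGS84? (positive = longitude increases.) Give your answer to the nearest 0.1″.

Δλ = -29.3″

sin φ = 0.748812, cos φ = 0.662782, sin λ = 0.105473, cos λ = 0.994422.
East component: ΔE = −sin λ·ΔX + cos λ·ΔY = −(0.105473)(591) + (0.994422)(-541) = -600.32 m.
1° of latitude spans 3600 × 30.87 = 111132 m; at latitude φ, 1° of longitude spans that × cos φ = 73656.3 m, so Δλ = -600.32 / 73656.3 × 3600 = -29.341″.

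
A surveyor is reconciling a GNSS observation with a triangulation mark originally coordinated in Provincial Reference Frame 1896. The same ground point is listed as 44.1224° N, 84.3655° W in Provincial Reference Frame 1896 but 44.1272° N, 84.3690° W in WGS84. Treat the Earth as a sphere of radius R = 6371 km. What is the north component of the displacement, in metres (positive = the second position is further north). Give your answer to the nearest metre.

Δφ = 44.1272° − 44.1224° = +0.0048°; Δλ = -84.3690° − -84.3655° = -0.0035°.
1° along a meridian = πR/180 = 111195 m.
ΔN = Δφ × 111195 = 533.7 m; ΔE = Δλ × 111195 × cos(44.1224°) = -0.0035 × 111195 × 0.717854 = -279.4 m.

ΔN = 534 m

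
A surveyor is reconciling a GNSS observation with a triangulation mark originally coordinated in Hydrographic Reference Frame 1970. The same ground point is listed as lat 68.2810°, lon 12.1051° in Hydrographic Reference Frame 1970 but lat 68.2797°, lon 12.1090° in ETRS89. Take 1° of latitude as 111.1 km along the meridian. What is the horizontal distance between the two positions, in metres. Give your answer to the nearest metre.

216 m

Δφ = 68.2797° − 68.2810° = -0.0013°; Δλ = 12.1090° − 12.1051° = +0.0039°.
ΔN = Δφ × 111100 = -144.4 m; ΔE = Δλ × 111100 × cos(68.2810°) = +0.0039 × 111100 × 0.370055 = 160.3 m.
Distance = √(ΔE² + ΔN²) = √(160.3² + (-144.4)²) = 215.8 m.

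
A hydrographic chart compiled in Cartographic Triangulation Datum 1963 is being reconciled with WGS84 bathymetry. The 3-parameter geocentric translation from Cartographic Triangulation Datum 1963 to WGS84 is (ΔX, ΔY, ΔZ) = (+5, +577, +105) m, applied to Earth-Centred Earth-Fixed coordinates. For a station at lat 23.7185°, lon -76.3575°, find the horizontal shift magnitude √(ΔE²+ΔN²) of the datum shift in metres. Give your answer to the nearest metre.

At φ = 23.7185°, λ = -76.3575°: sin φ = 0.402243, cos φ = 0.915533, sin λ = -0.971786, cos λ = 0.235863.
ΔE = −sin λ·ΔX + cos λ·ΔY = −(-0.971786)·(5) + (0.235863)·(577) = 140.95 m.
ΔN = −sin φ cos λ·ΔX − sin φ sin λ·ΔY + cos φ·ΔZ = −(0.402243)(0.235863)(5) − (0.402243)(-0.971786)(577) + (0.915533)(105) = 321.20 m.
Horizontal magnitude = √(ΔE² + ΔN²) = √(140.95² + 321.20²) = 350.77 m.

351 m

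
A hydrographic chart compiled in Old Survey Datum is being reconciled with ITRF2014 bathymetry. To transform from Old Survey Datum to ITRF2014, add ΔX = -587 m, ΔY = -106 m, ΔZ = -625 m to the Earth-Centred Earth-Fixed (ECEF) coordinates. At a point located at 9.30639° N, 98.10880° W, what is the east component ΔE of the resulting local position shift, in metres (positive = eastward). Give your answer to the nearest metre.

The local east axis at (φ, λ) is (−sin λ, cos λ, 0), so ΔE = −sin(-98.10880°)·(-587) + cos(-98.10880°)·(-106) = -566.18 m.

ΔE = -566 m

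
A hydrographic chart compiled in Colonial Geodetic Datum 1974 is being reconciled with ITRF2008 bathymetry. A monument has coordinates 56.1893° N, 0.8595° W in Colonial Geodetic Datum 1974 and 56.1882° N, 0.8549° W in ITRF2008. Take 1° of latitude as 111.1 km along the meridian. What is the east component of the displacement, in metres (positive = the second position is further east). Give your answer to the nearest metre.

ΔE = 284 m

Δφ = 56.1882° − 56.1893° = -0.0011°; Δλ = -0.8549° − -0.8595° = +0.0046°.
ΔN = Δφ × 111100 = -122.2 m; ΔE = Δλ × 111100 × cos(56.1893°) = +0.0046 × 111100 × 0.556451 = 284.4 m.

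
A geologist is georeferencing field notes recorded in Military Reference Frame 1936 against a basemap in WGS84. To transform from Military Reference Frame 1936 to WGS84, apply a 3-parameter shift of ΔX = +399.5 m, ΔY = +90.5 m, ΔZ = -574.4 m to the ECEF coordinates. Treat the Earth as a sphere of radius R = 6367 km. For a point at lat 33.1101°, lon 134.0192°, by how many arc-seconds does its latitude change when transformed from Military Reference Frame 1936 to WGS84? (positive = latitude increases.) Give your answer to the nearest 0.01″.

sin φ = 0.546250, cos φ = 0.837622, sin λ = 0.719107, cos λ = -0.694899.
North component: ΔN = −sin φ cos λ·ΔX − sin φ sin λ·ΔY + cos φ·ΔZ = −(0.546250)(-0.694899)(399.5) − (0.546250)(0.719107)(90.5) + (0.837622)(-574.4) = -365.03 m.
1° of latitude spans πR/180 = 111125 m, so Δφ = -365.03 / 111125 × 3600 = -11.826″.

Δφ = -11.83″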